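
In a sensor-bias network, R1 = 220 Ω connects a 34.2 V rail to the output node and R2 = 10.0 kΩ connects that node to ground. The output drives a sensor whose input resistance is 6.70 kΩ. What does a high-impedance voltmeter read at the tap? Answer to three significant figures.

V_out ≈ 32.4 V

The load sits in parallel with R2: R2‖R_L = (10000 × 6700) / (10000 + 6700) = 4012 Ω.
V_out = 34.2 × 4012 / (220 + 4012) = 34.2 × 4012/4232 = 32.4 V.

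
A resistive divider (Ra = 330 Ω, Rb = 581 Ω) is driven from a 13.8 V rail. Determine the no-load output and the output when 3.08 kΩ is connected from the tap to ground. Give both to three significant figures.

Open-circuit: V = 13.8 × 581/(330 + 581) = 8.80 V.
With the load, Rb becomes Rb‖R_L = 488.8 Ω, so V = 13.8 × 488.8/818.8 = 8.24 V.

Unloaded: 8.80 V; loaded: 8.24 V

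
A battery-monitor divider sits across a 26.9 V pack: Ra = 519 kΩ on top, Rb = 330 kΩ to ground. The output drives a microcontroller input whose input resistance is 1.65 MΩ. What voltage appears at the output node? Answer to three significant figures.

V_out ≈ 9.32 V

The load sits in parallel with Rb: Rb‖R_L = (330 × 1650) / (330 + 1650) = 275.0 kΩ.
V_out = 26.9 × 275.0 / (519 + 275.0) = 26.9 × 275.0/794.0 = 9.32 V.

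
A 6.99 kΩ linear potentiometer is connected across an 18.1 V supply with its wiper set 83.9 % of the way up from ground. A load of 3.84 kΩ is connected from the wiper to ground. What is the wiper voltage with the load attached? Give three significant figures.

V ≈ 12.2 V

The wiper splits the pot into (1−α)R = 1.125 kΩ above and αR = 5.865 kΩ below.
Lower section ‖ load = 2.321 kΩ.
V_wiper = 18.1 × 2.321/(1.125 + 2.321) = 12.2 V.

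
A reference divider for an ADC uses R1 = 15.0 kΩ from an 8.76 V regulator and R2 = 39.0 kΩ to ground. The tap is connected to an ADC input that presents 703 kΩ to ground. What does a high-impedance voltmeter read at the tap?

The load sits in parallel with R2: R2‖R_L = (39.0 × 703) / (39.0 + 703) = 36.95 kΩ.
V_out = 8.76 × 36.95 / (15.0 + 36.95) = 8.76 × 36.95/51.95 = 6.23 V.

V_out ≈ 6.23 V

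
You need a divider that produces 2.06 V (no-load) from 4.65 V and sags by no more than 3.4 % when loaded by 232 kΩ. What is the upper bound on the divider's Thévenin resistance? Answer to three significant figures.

Loading drop = R_th/(R_th + R_L) ≤ 0.0340, so R_th ≤ R_L · ε/(1−ε) = 232 kΩ × 0.0340/0.9660 = 8.17 kΩ.

R_th ≤ 8.17 kΩ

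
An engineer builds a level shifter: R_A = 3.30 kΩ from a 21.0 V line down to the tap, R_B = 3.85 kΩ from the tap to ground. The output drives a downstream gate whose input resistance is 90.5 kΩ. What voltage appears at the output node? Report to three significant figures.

V_out ≈ 11.1 V

The load sits in parallel with R_B: R_B‖R_L = (3.85 × 90.5) / (3.85 + 90.5) = 3.693 kΩ.
V_out = 21.0 × 3.693 / (3.30 + 3.693) = 21.0 × 3.693/6.993 = 11.1 V.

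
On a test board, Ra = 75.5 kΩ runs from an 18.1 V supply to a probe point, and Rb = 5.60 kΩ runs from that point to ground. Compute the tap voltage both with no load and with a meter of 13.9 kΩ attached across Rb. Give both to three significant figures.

Open-circuit: V = 18.1 × 5.60/(75.5 + 5.60) = 1.25 V.
With the load, Rb becomes Rb‖R_L = 3.992 kΩ, so V = 18.1 × 3.992/79.49 = 0.909 V.

Unloaded: 1.25 V; loaded: 0.909 V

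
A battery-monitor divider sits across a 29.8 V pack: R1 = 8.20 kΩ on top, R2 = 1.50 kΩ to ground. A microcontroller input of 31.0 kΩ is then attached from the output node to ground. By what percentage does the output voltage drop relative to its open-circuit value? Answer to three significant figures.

3.93 %

The divider's output (Thévenin) resistance is R1‖R2 = 1.268 kΩ.
Fractional drop under load = R_th/(R_th + R_L) = 1.268 / (1.268 + 31.0) = 0.03930.
So the output falls by 3.93 %.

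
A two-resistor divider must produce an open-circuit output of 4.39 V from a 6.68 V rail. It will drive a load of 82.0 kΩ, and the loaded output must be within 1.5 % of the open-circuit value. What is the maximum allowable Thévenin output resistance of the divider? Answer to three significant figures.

R_th ≤ 1.25 kΩ

Loading drop = R_th/(R_th + R_L) ≤ 0.0150, so R_th ≤ R_L · ε/(1−ε) = 82.0 kΩ × 0.0150/0.9850 = 1.25 kΩ.
(Any R1, R2 with R2/(R1+R2) = 0.657 and R1‖R2 ≤ 1.25 kΩ will meet the spec.)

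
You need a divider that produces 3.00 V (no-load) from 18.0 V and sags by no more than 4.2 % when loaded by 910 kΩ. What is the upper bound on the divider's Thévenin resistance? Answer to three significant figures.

R_th ≤ 39.9 kΩ

Loading drop = R_th/(R_th + R_L) ≤ 0.0420, so R_th ≤ R_L · ε/(1−ε) = 910 kΩ × 0.0420/0.9580 = 39.9 kΩ.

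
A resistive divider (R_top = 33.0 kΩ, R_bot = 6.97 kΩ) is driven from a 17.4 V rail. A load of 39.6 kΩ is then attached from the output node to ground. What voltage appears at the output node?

The load sits in parallel with R_bot: R_bot‖R_L = (6.97 × 39.6) / (6.97 + 39.6) = 5.927 kΩ.
V_out = 17.4 × 5.927 / (33.0 + 5.927) = 17.4 × 5.927/38.93 = 2.65 V.

V_out ≈ 2.65 V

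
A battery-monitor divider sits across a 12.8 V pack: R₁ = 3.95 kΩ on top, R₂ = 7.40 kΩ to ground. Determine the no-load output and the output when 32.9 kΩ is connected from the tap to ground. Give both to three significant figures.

Open-circuit: V = 12.8 × 7.40/(3.95 + 7.40) = 8.35 V.
With the load, R₂ becomes R₂‖R_L = 6.041 kΩ, so V = 12.8 × 6.041/9.991 = 7.74 V.

Unloaded: 8.35 V; loaded: 7.74 V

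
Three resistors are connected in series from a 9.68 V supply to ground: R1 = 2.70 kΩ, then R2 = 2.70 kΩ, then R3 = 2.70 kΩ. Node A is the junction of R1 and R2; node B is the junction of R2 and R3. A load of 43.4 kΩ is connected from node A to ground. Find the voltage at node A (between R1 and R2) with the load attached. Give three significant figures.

Below node A the series string R2+R3 = 5.400 kΩ sits in parallel with the 43.4 kΩ load: 4.802 kΩ.
V_A = 9.68 × 4.802/(2.70 + 4.802) = 6.20 V.

V ≈ 6.20 V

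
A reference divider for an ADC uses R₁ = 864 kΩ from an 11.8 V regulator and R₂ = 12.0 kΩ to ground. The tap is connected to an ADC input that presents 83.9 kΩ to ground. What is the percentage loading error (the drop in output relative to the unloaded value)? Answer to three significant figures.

The divider's output (Thévenin) resistance is R₁‖R₂ = 11.84 kΩ.
Fractional drop under load = R_th/(R_th + R_L) = 11.84 / (11.84 + 83.9) = 0.1236.
So the output falls by 12.4 %.

12.4 %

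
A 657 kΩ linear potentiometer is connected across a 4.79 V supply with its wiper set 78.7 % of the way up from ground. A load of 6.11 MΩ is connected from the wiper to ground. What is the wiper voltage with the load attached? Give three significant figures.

The wiper splits the pot into (1−α)R = 139.9 kΩ above and αR = 517.1 kΩ below.
Lower section ‖ load = 476.7 kΩ.
V_wiper = 4.79 × 476.7/(139.9 + 476.7) = 3.70 V.

V ≈ 3.70 V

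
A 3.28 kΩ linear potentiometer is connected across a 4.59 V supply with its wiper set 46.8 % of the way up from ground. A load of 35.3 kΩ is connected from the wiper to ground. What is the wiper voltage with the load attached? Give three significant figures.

The wiper splits the pot into (1−α)R = 1.745 kΩ above and αR = 1.535 kΩ below.
Lower section ‖ load = 1.471 kΩ.
V_wiper = 4.59 × 1.471/(1.745 + 1.471) = 2.10 V.

V ≈ 2.10 V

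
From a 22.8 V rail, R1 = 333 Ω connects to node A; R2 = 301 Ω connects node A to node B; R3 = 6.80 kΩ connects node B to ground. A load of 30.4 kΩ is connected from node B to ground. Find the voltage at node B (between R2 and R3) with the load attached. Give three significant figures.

V ≈ 20.5 V

At node B, R3 is in parallel with the load: R3‖R_L = 5557 Ω.
Below node A the resistance is R2 + (R3‖R_L) = 5858 Ω, so V_A = 22.8 × 5858/6191 = 21.57 V.
Then V_B = V_A × (R3‖R_L)/(R2 + R3‖R_L) = 21.57 × 5557/5858 = 20.5 V.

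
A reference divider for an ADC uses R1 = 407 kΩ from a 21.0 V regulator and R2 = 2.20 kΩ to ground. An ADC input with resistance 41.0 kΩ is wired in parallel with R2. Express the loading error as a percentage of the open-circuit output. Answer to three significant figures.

5.07 %

The divider's output (Thévenin) resistance is R1‖R2 = 2.188 kΩ.
Fractional drop under load = R_th/(R_th + R_L) = 2.188 / (2.188 + 41.0) = 0.05067.
So the output falls by 5.07 %.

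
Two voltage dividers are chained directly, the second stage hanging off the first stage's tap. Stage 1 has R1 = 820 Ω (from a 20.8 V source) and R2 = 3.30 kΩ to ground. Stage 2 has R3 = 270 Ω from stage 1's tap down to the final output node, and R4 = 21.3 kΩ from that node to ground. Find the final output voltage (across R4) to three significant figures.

V_out ≈ 16.0 V

Stage 2 presents R3+R4 = 21570 Ω as a load on stage 1's tap.
Stage 1's lower leg becomes R2‖(R3+R4) = 2862 Ω, so V_mid = 20.8 × 2862/3682 = 16.17 V.
Stage 2 is itself unloaded: V_out = V_mid × R4/(R3+R4) = 16.17 × 21300/21570 = 16.0 V.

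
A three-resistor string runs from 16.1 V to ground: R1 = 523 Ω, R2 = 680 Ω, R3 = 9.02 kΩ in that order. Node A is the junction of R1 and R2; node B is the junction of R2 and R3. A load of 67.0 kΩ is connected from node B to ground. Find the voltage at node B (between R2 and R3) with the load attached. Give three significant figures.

At node B, R3 is in parallel with the load: R3‖R_L = 7950 Ω.
Below node A the resistance is R2 + (R3‖R_L) = 8630 Ω, so V_A = 16.1 × 8630/9153 = 15.18 V.
Then V_B = V_A × (R3‖R_L)/(R2 + R3‖R_L) = 15.18 × 7950/8630 = 14.0 V.

V ≈ 14.0 V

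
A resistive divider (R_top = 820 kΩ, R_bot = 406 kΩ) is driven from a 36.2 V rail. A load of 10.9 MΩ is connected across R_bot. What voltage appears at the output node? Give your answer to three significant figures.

The load sits in parallel with R_bot: R_bot‖R_L = (406 × 10900) / (406 + 10900) = 391.4 kΩ.
V_out = 36.2 × 391.4 / (820 + 391.4) = 36.2 × 391.4/1211 = 11.7 V.

V_out ≈ 11.7 V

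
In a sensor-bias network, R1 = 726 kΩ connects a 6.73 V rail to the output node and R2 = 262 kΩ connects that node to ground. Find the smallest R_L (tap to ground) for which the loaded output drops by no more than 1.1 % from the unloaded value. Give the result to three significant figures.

R_L(min) ≈ 17.3 MΩ

Output resistance R_th = R1‖R2 = (726 × 262)/988.0 = 192.5 kΩ.
The fractional drop is R_th/(R_th + R_L); requiring this ≤ 0.0110 gives R_L ≥ R_th(1/0.0110 − 1) = 192.5 × 89.91 = 17.3 MΩ.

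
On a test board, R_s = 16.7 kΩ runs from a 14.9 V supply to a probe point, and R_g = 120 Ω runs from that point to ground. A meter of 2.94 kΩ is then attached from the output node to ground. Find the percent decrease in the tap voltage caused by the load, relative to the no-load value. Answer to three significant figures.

3.89 %

The divider's output (Thévenin) resistance is R_s‖R_g = 119.1 Ω.
Fractional drop under load = R_th/(R_th + R_L) = 119.1 / (119.1 + 2940) = 0.03895.
So the output falls by 3.89 %.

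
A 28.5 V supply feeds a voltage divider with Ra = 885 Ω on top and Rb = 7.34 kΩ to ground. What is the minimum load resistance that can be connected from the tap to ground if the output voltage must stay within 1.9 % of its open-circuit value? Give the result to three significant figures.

R_L(min) ≈ 40.8 kΩ

Output resistance R_th = Ra‖Rb = (885 × 7340)/8225 = 789.8 Ω.
The fractional drop is R_th/(R_th + R_L); requiring this ≤ 0.0190 gives R_L ≥ R_th(1/0.0190 − 1) = 789.8 × 51.63 = 40.8 kΩ.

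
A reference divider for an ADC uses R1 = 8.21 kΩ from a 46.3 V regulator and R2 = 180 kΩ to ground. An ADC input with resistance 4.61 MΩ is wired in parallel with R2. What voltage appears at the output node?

The load sits in parallel with R2: R2‖R_L = (180 × 4610) / (180 + 4610) = 173.2 kΩ.
V_out = 46.3 × 173.2 / (8.21 + 173.2) = 46.3 × 173.2/181.4 = 44.2 V.
(Unloaded it would have been 44.3 V.)

V_out ≈ 44.2 V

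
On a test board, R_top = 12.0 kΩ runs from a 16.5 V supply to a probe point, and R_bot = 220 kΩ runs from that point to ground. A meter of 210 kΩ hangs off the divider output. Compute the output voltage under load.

V_out ≈ 14.8 V

The load sits in parallel with R_bot: R_bot‖R_L = (220 × 210) / (220 + 210) = 107.4 kΩ.
V_out = 16.5 × 107.4 / (12.0 + 107.4) = 16.5 × 107.4/119.4 = 14.8 V.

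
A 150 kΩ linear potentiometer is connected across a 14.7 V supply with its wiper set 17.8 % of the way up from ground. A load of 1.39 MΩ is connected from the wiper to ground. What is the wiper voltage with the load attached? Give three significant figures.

V ≈ 2.58 V

The wiper splits the pot into (1−α)R = 123.3 kΩ above and αR = 26.70 kΩ below.
Lower section ‖ load = 26.20 kΩ.
V_wiper = 14.7 × 26.20/(123.3 + 26.20) = 2.58 V.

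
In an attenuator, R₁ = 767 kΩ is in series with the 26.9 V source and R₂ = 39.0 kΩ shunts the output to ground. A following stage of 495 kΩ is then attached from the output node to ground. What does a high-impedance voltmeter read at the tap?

V_out ≈ 1.21 V

The load sits in parallel with R₂: R₂‖R_L = (39.0 × 495) / (39.0 + 495) = 36.15 kΩ.
V_out = 26.9 × 36.15 / (767 + 36.15) = 26.9 × 36.15/803.2 = 1.21 V.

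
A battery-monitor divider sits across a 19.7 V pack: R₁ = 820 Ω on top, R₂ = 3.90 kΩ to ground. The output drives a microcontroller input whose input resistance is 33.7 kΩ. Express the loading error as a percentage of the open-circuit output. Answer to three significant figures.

The divider's output (Thévenin) resistance is R₁‖R₂ = 677.5 Ω.
Fractional drop under load = R_th/(R_th + R_L) = 677.5 / (677.5 + 33700) = 0.01971.
So the output falls by 1.97 %.

1.97 %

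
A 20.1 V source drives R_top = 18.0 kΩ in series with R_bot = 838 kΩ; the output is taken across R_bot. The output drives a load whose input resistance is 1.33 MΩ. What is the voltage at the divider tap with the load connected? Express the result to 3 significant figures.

The load sits in parallel with R_bot: R_bot‖R_L = (838 × 1330) / (838 + 1330) = 514.1 kΩ.
V_out = 20.1 × 514.1 / (18.0 + 514.1) = 20.1 × 514.1/532.1 = 19.4 V.
(Unloaded it would have been 19.7 V.)

V_out ≈ 19.4 V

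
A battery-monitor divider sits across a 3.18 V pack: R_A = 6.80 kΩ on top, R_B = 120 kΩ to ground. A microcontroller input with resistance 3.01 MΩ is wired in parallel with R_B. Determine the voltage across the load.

The load sits in parallel with R_B: R_B‖R_L = (120 × 3010) / (120 + 3010) = 115.4 kΩ.
V_out = 3.18 × 115.4 / (6.80 + 115.4) = 3.18 × 115.4/122.2 = 3.00 V.
(Unloaded it would have been 3.01 V.)

V_out ≈ 3.00 V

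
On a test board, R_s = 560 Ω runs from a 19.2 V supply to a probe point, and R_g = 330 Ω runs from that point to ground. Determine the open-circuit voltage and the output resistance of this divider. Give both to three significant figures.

V_th = 7.12 V, R_th = 208 Ω

V_th is the open-circuit tap voltage: 19.2 × 330/(560 + 330) = 7.12 V.
With the supply zeroed, R_s and R_g appear in parallel from the tap: R_th = R_s‖R_g = (560 × 330)/890.0 = 208 Ω.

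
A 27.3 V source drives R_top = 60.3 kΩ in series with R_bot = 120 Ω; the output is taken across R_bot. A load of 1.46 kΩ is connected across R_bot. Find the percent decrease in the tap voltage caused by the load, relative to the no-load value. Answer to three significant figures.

7.58 %

The divider's output (Thévenin) resistance is R_top‖R_bot = 119.8 Ω.
Fractional drop under load = R_th/(R_th + R_L) = 119.8 / (119.8 + 1460) = 0.07581.
So the output falls by 7.58 %.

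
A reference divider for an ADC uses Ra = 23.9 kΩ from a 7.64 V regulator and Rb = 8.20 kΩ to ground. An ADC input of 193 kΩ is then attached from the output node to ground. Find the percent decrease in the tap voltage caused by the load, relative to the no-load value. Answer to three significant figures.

3.07 %

The divider's output (Thévenin) resistance is Ra‖Rb = 6.105 kΩ.
Fractional drop under load = R_th/(R_th + R_L) = 6.105 / (6.105 + 193) = 0.03066.
So the output falls by 3.07 %.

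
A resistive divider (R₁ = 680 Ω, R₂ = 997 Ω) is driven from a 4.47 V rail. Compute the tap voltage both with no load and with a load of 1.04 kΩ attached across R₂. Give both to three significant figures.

Open-circuit: V = 4.47 × 997/(680 + 997) = 2.66 V.
With the load, R₂ becomes R₂‖R_L = 509.0 Ω, so V = 4.47 × 509.0/1189 = 1.91 V.

Unloaded: 2.66 V; loaded: 1.91 V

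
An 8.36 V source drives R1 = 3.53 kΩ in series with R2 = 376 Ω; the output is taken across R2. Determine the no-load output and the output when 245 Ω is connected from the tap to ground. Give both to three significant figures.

Open-circuit: V = 8.36 × 376/(3530 + 376) = 0.805 V.
With the load, R2 becomes R2‖R_L = 148.3 Ω, so V = 8.36 × 148.3/3678 = 0.337 V.

Unloaded: 0.805 V; loaded: 0.337 V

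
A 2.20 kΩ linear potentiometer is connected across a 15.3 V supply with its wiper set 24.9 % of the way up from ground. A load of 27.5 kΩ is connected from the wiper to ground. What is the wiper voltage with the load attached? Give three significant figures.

The wiper splits the pot into (1−α)R = 1652 Ω above and αR = 547.8 Ω below.
Lower section ‖ load = 537.1 Ω.
V_wiper = 15.3 × 537.1/(1652 + 537.1) = 3.75 V.

V ≈ 3.75 V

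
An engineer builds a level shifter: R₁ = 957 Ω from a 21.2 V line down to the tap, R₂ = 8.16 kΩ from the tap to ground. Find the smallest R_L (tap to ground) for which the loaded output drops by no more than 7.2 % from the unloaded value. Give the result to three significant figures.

Output resistance R_th = R₁‖R₂ = (957 × 8160)/9117 = 856.5 Ω.
The fractional drop is R_th/(R_th + R_L); requiring this ≤ 0.0720 gives R_L ≥ R_th(1/0.0720 − 1) = 856.5 × 12.89 = 11.0 kΩ.

R_L(min) ≈ 11.0 kΩ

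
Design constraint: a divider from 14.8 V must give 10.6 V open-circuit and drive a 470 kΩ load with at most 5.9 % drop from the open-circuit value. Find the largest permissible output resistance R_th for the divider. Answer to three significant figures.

Loading drop = R_th/(R_th + R_L) ≤ 0.0590, so R_th ≤ R_L · ε/(1−ε) = 470 kΩ × 0.0590/0.9410 = 29.5 kΩ.

R_th ≤ 29.5 kΩ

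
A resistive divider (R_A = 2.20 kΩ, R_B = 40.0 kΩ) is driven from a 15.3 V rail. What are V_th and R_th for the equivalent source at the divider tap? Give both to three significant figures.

V_th is the open-circuit tap voltage: 15.3 × 40.0/(2.20 + 40.0) = 14.5 V.
With the supply zeroed, R_A and R_B appear in parallel from the tap: R_th = R_A‖R_B = (2.20 × 40.0)/42.20 = 2.09 kΩ.

V_th = 14.5 V, R_th = 2.09 kΩ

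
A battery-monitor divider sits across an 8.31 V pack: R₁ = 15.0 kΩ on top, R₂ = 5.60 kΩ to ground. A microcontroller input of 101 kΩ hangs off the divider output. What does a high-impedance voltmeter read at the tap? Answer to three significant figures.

The load sits in parallel with R₂: R₂‖R_L = (5.60 × 101) / (5.60 + 101) = 5.306 kΩ.
V_out = 8.31 × 5.306 / (15.0 + 5.306) = 8.31 × 5.306/20.31 = 2.17 V.

V_out ≈ 2.17 V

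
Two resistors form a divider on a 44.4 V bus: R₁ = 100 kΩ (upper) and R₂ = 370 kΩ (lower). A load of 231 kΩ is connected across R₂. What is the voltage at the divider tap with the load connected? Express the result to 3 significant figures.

V_out ≈ 26.1 V

The load sits in parallel with R₂: R₂‖R_L = (370 × 231) / (370 + 231) = 142.2 kΩ.
V_out = 44.4 × 142.2 / (100 + 142.2) = 44.4 × 142.2/242.2 = 26.1 V.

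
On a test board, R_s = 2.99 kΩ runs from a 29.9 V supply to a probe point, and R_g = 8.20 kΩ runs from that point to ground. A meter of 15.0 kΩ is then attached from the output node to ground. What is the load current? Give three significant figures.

R_g‖R_L = 5.302 kΩ; V_out = 29.9 × 5.302/8.292 = 19.12 V.
I_L = V_out / R_L = 19.12 / 15.0 kΩ = 1.27 mA.

I_L ≈ 1.27 mA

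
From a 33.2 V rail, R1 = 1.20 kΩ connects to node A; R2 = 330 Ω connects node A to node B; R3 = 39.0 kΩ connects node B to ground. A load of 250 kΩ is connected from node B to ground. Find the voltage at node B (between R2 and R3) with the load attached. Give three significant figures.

At node B, R3 is in parallel with the load: R3‖R_L = 33740 Ω.
Below node A the resistance is R2 + (R3‖R_L) = 34070 Ω, so V_A = 33.2 × 34070/35270 = 32.07 V.
Then V_B = V_A × (R3‖R_L)/(R2 + R3‖R_L) = 32.07 × 33740/34070 = 31.8 V.

V ≈ 31.8 V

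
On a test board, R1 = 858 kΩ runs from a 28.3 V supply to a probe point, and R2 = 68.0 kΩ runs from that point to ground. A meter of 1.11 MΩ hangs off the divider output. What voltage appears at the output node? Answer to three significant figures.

V_out ≈ 1.97 V

The load sits in parallel with R2: R2‖R_L = (68.0 × 1110) / (68.0 + 1110) = 64.07 kΩ.
V_out = 28.3 × 64.07 / (858 + 64.07) = 28.3 × 64.07/922.1 = 1.97 V.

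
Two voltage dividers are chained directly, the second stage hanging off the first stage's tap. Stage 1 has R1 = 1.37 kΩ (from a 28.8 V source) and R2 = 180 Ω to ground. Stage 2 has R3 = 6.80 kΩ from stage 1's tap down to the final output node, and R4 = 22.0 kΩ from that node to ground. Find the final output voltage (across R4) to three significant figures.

Stage 2 presents R3+R4 = 28800 Ω as a load on stage 1's tap.
Stage 1's lower leg becomes R2‖(R3+R4) = 178.9 Ω, so V_mid = 28.8 × 178.9/1549 = 3.326 V.
Stage 2 is itself unloaded: V_out = V_mid × R4/(R3+R4) = 3.326 × 22000/28800 = 2.54 V.

V_out ≈ 2.54 V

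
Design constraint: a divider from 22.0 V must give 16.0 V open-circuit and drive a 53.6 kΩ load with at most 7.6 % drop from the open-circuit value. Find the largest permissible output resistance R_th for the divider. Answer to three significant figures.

R_th ≤ 4.41 kΩ

Loading drop = R_th/(R_th + R_L) ≤ 0.0760, so R_th ≤ R_L · ε/(1−ε) = 53.6 kΩ × 0.0760/0.9240 = 4.41 kΩ.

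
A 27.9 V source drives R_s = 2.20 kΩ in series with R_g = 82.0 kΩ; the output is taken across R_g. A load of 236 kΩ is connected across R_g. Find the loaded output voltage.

V_out ≈ 26.9 V

The load sits in parallel with R_g: R_g‖R_L = (82.0 × 236) / (82.0 + 236) = 60.86 kΩ.
V_out = 27.9 × 60.86 / (2.20 + 60.86) = 27.9 × 60.86/63.06 = 26.9 V.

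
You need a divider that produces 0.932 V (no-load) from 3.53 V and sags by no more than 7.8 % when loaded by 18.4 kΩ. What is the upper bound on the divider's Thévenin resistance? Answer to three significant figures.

R_th ≤ 1.56 kΩ

Loading drop = R_th/(R_th + R_L) ≤ 0.0780, so R_th ≤ R_L · ε/(1−ε) = 18.4 kΩ × 0.0780/0.9220 = 1.56 kΩ.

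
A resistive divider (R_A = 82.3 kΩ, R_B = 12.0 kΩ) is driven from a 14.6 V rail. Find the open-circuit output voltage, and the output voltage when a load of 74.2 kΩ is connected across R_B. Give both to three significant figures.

Unloaded: 1.86 V; loaded: 1.63 V

Open-circuit: V = 14.6 × 12.0/(82.3 + 12.0) = 1.86 V.
With the load, R_B becomes R_B‖R_L = 10.33 kΩ, so V = 14.6 × 10.33/92.63 = 1.63 V.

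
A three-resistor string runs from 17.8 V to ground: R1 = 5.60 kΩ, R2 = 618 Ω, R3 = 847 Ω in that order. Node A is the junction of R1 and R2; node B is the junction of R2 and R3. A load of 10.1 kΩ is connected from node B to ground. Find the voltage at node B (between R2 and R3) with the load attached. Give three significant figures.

At node B, R3 is in parallel with the load: R3‖R_L = 781.5 Ω.
Below node A the resistance is R2 + (R3‖R_L) = 1399 Ω, so V_A = 17.8 × 1399/6999 = 3.559 V.
Then V_B = V_A × (R3‖R_L)/(R2 + R3‖R_L) = 3.559 × 781.5/1399 = 1.99 V.

V ≈ 1.99 V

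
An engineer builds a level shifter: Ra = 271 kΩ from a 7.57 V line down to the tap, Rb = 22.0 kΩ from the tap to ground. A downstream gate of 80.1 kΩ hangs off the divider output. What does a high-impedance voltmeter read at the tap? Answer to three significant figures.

V_out ≈ 0.453 V

The load sits in parallel with Rb: Rb‖R_L = (22.0 × 80.1) / (22.0 + 80.1) = 17.26 kΩ.
V_out = 7.57 × 17.26 / (271 + 17.26) = 7.57 × 17.26/288.3 = 0.453 V.
(Unloaded it would have been 0.568 V.)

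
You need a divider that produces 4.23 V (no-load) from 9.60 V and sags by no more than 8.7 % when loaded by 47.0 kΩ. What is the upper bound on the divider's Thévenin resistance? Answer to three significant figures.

R_th ≤ 4.48 kΩ

Loading drop = R_th/(R_th + R_L) ≤ 0.0870, so R_th ≤ R_L · ε/(1−ε) = 47.0 kΩ × 0.0870/0.9130 = 4.48 kΩ.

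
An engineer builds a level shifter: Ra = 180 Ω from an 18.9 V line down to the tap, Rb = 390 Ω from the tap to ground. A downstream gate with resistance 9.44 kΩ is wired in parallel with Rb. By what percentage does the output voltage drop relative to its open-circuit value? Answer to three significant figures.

The divider's output (Thévenin) resistance is Ra‖Rb = 123.2 Ω.
Fractional drop under load = R_th/(R_th + R_L) = 123.2 / (123.2 + 9440) = 0.01288.
So the output falls by 1.29 %.

1.29 %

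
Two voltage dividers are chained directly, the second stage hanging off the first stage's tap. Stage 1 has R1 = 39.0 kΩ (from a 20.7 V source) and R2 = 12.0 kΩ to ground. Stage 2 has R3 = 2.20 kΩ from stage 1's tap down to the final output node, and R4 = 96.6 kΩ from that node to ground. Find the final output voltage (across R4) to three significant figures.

V_out ≈ 4.36 V

Stage 2 presents R3+R4 = 98.80 kΩ as a load on stage 1's tap.
Stage 1's lower leg becomes R2‖(R3+R4) = 10.70 kΩ, so V_mid = 20.7 × 10.70/49.70 = 4.457 V.
Stage 2 is itself unloaded: V_out = V_mid × R4/(R3+R4) = 4.457 × 96.6/98.80 = 4.36 V.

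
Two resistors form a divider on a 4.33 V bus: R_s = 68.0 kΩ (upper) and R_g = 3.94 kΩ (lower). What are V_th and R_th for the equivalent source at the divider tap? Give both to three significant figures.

V_th is the open-circuit tap voltage: 4.33 × 3.94/(68.0 + 3.94) = 0.237 V.
With the supply zeroed, R_s and R_g appear in parallel from the tap: R_th = R_s‖R_g = (68.0 × 3.94)/71.94 = 3.72 kΩ.

V_th = 0.237 V, R_th = 3.72 kΩ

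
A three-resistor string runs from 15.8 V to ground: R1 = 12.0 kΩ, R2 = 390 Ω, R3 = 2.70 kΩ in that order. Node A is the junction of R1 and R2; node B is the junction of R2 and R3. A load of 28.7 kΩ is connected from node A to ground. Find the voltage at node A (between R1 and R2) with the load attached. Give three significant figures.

V ≈ 2.98 V

Below node A the series string R2+R3 = 3090 Ω sits in parallel with the 28700 Ω load: 2790 Ω.
V_A = 15.8 × 2790/(12000 + 2790) = 2.98 V.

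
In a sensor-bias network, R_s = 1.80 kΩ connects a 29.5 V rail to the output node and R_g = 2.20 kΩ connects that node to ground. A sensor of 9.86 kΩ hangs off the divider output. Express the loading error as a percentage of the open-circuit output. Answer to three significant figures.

Unloaded V = 29.5 × 2.20/4.000 = 16.225 V.
Loaded: R_g‖R_L = 1.799 kΩ, giving V = 29.5 × 1.799/3.599 = 14.745 V.
Drop = (16.225 − 14.745) / 16.225 = 9.12 %.

9.12 %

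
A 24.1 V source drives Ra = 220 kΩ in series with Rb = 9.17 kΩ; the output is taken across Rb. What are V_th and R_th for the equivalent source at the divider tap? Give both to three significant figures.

V_th = 0.964 V, R_th = 8.80 kΩ

V_th is the open-circuit tap voltage: 24.1 × 9.17/(220 + 9.17) = 0.964 V.
With the supply zeroed, Ra and Rb appear in parallel from the tap: R_th = Ra‖Rb = (220 × 9.17)/229.2 = 8.80 kΩ.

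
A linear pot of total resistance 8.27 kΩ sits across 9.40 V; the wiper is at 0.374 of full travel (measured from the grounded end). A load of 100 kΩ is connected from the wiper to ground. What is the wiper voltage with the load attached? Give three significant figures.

The wiper splits the pot into (1−α)R = 5.177 kΩ above and αR = 3.093 kΩ below.
Lower section ‖ load = 3.000 kΩ.
V_wiper = 9.40 × 3.000/(5.177 + 3.000) = 3.45 V.

V ≈ 3.45 V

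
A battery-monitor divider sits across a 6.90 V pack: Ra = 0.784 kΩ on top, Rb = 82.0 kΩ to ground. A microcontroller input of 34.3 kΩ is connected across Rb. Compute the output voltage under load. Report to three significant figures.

V_out ≈ 6.68 V

The load sits in parallel with Rb: Rb‖R_L = (82000 × 34300) / (82000 + 34300) = 24180 Ω.
V_out = 6.90 × 24180 / (784 + 24180) = 6.90 × 24180/24970 = 6.68 V.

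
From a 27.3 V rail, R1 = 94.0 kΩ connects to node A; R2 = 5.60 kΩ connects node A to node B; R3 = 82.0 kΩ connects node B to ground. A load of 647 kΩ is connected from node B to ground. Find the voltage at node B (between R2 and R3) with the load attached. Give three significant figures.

V ≈ 11.5 V

At node B, R3 is in parallel with the load: R3‖R_L = 72.78 kΩ.
Below node A the resistance is R2 + (R3‖R_L) = 78.38 kΩ, so V_A = 27.3 × 78.38/172.4 = 12.41 V.
Then V_B = V_A × (R3‖R_L)/(R2 + R3‖R_L) = 12.41 × 72.78/78.38 = 11.5 V.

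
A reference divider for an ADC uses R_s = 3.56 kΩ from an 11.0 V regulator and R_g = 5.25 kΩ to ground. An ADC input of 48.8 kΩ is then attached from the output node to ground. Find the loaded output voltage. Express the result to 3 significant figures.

V_out ≈ 6.28 V

The load sits in parallel with R_g: R_g‖R_L = (5.25 × 48.8) / (5.25 + 48.8) = 4.740 kΩ.
V_out = 11.0 × 4.740 / (3.56 + 4.740) = 11.0 × 4.740/8.300 = 6.28 V.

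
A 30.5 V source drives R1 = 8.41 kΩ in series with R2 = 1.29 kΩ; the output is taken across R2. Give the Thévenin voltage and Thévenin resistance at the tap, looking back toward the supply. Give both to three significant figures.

V_th is the open-circuit tap voltage: 30.5 × 1.29/(8.41 + 1.29) = 4.06 V.
With the supply zeroed, R1 and R2 appear in parallel from the tap: R_th = R1‖R2 = (8.41 × 1.29)/9.700 = 1.12 kΩ.

V_th = 4.06 V, R_th = 1.12 kΩ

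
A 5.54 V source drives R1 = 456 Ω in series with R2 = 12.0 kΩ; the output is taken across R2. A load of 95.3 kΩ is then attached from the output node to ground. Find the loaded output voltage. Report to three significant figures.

V_out ≈ 5.31 V

The load sits in parallel with R2: R2‖R_L = (12000 × 95300) / (12000 + 95300) = 10660 Ω.
V_out = 5.54 × 10660 / (456 + 10660) = 5.54 × 10660/11110 = 5.31 V.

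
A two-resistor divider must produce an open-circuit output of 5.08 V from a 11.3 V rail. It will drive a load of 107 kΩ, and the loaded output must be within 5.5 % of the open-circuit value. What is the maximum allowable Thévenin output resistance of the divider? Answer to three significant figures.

R_th ≤ 6.23 kΩ

Loading drop = R_th/(R_th + R_L) ≤ 0.0550, so R_th ≤ R_L · ε/(1−ε) = 107 kΩ × 0.0550/0.9450 = 6.23 kΩ.
(Any R1, R2 with R2/(R1+R2) = 0.450 and R1‖R2 ≤ 6.23 kΩ will meet the spec.)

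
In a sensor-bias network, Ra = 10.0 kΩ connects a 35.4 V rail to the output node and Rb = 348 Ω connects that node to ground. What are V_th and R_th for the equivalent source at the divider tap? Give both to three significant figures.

V_th = 1.19 V, R_th = 336 Ω

V_th is the open-circuit tap voltage: 35.4 × 348/(10000 + 348) = 1.19 V.
With the supply zeroed, Ra and Rb appear in parallel from the tap: R_th = Ra‖Rb = (10000 × 348)/10350 = 336 Ω.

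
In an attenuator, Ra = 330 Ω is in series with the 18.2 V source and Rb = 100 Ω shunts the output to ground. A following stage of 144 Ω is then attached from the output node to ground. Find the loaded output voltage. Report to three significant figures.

The load sits in parallel with Rb: Rb‖R_L = (100 × 144) / (100 + 144) = 59.02 Ω.
V_out = 18.2 × 59.02 / (330 + 59.02) = 18.2 × 59.02/389.0 = 2.76 V.

V_out ≈ 2.76 V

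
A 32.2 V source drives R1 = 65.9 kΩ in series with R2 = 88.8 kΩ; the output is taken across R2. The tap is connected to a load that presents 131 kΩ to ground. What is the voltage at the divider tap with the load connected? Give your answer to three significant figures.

The load sits in parallel with R2: R2‖R_L = (88.8 × 131) / (88.8 + 131) = 52.92 kΩ.
V_out = 32.2 × 52.92 / (65.9 + 52.92) = 32.2 × 52.92/118.8 = 14.3 V.
(Unloaded it would have been 18.5 V.)

V_out ≈ 14.3 V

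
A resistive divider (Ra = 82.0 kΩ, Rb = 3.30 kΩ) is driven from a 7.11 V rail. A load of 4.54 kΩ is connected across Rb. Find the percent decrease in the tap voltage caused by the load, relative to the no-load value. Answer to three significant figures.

41.1 %

Unloaded V = 7.11 × 3.30/85.30 = 0.2751 V.
Loaded: Rb‖R_L = 1.911 kΩ, giving V = 7.11 × 1.911/83.91 = 0.1619 V.
Drop = (0.2751 − 0.1619) / 0.2751 = 41.1 %.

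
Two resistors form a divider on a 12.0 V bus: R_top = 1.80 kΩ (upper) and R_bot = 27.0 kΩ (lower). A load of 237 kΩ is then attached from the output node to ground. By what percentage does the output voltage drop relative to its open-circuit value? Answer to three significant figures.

The divider's output (Thévenin) resistance is R_top‖R_bot = 1.688 kΩ.
Fractional drop under load = R_th/(R_th + R_L) = 1.688 / (1.688 + 237) = 0.007070.
So the output falls by 0.707 %.

0.707 %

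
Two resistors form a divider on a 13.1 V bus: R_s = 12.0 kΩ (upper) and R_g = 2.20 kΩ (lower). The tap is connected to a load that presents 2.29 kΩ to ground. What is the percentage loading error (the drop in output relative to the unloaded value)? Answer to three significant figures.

44.8 %

Unloaded V = 13.1 × 2.20/14.20 = 2.030 V.
Loaded: R_g‖R_L = 1.122 kΩ, giving V = 13.1 × 1.122/13.12 = 1.120 V.
Drop = (2.030 − 1.120) / 2.030 = 44.8 %.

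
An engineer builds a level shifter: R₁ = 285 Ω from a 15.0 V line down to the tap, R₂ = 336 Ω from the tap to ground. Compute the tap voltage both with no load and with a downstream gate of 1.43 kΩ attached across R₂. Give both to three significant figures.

Open-circuit: V = 15.0 × 336/(285 + 336) = 8.12 V.
With the load, R₂ becomes R₂‖R_L = 272.1 Ω, so V = 15.0 × 272.1/557.1 = 7.33 V.

Unloaded: 8.12 V; loaded: 7.33 V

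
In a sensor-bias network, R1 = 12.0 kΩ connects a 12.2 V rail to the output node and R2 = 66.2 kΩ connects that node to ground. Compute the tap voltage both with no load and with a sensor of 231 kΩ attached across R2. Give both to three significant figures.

Unloaded: 10.3 V; loaded: 9.89 V

Open-circuit: V = 12.2 × 66.2/(12.0 + 66.2) = 10.3 V.
With the load, R2 becomes R2‖R_L = 51.45 kΩ, so V = 12.2 × 51.45/63.45 = 9.89 V.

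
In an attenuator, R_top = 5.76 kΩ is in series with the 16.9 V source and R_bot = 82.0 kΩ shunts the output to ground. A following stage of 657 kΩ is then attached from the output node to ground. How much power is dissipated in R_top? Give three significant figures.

P ≈ 0.266 mW

Total resistance from the source is R_top + (R_bot‖R_L) = 78.66 kΩ, so I = 16.9/78.66 kΩ = 0.2148 mA.
P = I²·R_top = (0.2148 mA)² × 5.76 kΩ = 0.266 mW.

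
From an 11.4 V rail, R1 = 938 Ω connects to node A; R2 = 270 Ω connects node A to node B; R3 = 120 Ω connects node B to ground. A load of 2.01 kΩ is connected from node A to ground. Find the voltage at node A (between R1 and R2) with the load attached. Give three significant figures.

Below node A the series string R2+R3 = 390.0 Ω sits in parallel with the 2010 Ω load: 326.6 Ω.
V_A = 11.4 × 326.6/(938 + 326.6) = 2.94 V.

V ≈ 2.94 V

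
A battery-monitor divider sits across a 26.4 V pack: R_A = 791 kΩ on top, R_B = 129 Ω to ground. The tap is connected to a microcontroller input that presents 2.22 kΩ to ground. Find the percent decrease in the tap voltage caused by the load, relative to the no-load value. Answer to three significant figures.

The divider's output (Thévenin) resistance is R_A‖R_B = 129.0 Ω.
Fractional drop under load = R_th/(R_th + R_L) = 129.0 / (129.0 + 2220) = 0.05491.
So the output falls by 5.49 %.

5.49 %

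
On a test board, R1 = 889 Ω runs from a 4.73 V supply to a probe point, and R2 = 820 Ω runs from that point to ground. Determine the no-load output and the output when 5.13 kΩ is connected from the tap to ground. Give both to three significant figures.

Open-circuit: V = 4.73 × 820/(889 + 820) = 2.27 V.
With the load, R2 becomes R2‖R_L = 707.0 Ω, so V = 4.73 × 707.0/1596 = 2.10 V.

Unloaded: 2.27 V; loaded: 2.10 V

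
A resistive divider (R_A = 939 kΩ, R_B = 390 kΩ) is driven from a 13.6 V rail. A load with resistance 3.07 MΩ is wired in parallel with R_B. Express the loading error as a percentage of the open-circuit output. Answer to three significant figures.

8.24 %

The divider's output (Thévenin) resistance is R_A‖R_B = 275.6 kΩ.
Fractional drop under load = R_th/(R_th + R_L) = 275.6 / (275.6 + 3070) = 0.08236.
So the output falls by 8.24 %.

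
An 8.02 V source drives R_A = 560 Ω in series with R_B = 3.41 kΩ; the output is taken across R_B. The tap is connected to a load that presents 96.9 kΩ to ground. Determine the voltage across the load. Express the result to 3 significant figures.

V_out ≈ 6.85 V

The load sits in parallel with R_B: R_B‖R_L = (3410 × 96900) / (3410 + 96900) = 3294 Ω.
V_out = 8.02 × 3294 / (560 + 3294) = 8.02 × 3294/3854 = 6.85 V.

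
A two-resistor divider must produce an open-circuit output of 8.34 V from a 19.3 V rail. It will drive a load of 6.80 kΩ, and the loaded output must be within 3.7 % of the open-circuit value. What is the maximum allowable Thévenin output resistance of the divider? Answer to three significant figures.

R_th ≤ 261 Ω

Loading drop = R_th/(R_th + R_L) ≤ 0.0370, so R_th ≤ R_L · ε/(1−ε) = 6.80 kΩ × 0.0370/0.9630 = 261 Ω.
(Any R1, R2 with R2/(R1+R2) = 0.432 and R1‖R2 ≤ 261 Ω will meet the spec.)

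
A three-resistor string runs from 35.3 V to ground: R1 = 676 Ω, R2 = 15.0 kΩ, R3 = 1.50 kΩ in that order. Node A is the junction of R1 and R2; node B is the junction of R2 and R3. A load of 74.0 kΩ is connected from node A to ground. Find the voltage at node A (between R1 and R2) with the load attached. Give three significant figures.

V ≈ 33.6 V

Below node A the series string R2+R3 = 16500 Ω sits in parallel with the 74000 Ω load: 13490 Ω.
V_A = 35.3 × 13490/(676 + 13490) = 33.6 V.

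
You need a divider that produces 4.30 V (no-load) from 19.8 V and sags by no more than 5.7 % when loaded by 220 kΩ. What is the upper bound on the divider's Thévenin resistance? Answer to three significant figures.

Loading drop = R_th/(R_th + R_L) ≤ 0.0570, so R_th ≤ R_L · ε/(1−ε) = 220 kΩ × 0.0570/0.9430 = 13.3 kΩ.
(Any R1, R2 with R2/(R1+R2) = 0.217 and R1‖R2 ≤ 13.3 kΩ will meet the spec.)

R_th ≤ 13.3 kΩ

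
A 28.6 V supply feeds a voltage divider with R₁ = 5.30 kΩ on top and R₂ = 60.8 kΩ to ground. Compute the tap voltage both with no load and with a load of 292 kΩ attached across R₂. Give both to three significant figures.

Unloaded: 26.3 V; loaded: 25.9 V

Open-circuit: V = 28.6 × 60.8/(5.30 + 60.8) = 26.3 V.
With the load, R₂ becomes R₂‖R_L = 50.32 kΩ, so V = 28.6 × 50.32/55.62 = 25.9 V.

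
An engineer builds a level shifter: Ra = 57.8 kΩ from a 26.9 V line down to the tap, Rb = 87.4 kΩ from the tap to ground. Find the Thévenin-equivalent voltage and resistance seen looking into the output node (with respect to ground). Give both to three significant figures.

V_th is the open-circuit tap voltage: 26.9 × 87.4/(57.8 + 87.4) = 16.2 V.
With the supply zeroed, Ra and Rb appear in parallel from the tap: R_th = Ra‖Rb = (57.8 × 87.4)/145.2 = 34.8 kΩ.

V_th = 16.2 V, R_th = 34.8 kΩ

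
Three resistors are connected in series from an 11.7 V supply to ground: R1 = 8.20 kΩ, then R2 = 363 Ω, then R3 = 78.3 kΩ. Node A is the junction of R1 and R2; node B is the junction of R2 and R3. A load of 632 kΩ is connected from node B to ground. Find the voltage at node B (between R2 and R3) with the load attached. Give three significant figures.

At node B, R3 is in parallel with the load: R3‖R_L = 69670 Ω.
Below node A the resistance is R2 + (R3‖R_L) = 70030 Ω, so V_A = 11.7 × 70030/78230 = 10.47 V.
Then V_B = V_A × (R3‖R_L)/(R2 + R3‖R_L) = 10.47 × 69670/70030 = 10.4 V.

V ≈ 10.4 V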